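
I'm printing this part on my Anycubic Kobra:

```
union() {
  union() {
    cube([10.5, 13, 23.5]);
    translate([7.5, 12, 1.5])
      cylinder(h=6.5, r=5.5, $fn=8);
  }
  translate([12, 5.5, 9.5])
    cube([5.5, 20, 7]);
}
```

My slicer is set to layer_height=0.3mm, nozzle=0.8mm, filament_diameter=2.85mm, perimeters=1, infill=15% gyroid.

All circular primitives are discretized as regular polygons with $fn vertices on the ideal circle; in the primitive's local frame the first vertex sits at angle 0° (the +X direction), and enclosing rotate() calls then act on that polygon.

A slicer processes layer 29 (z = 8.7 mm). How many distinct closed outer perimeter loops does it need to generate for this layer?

1

At z = 8.7 mm: the 10.5×13 cube contributes its full rectangle; the cylinder at (7.5, 12) does not reach this height (z outside [1.5, 8]); Taking the union: only the 10.5×13 cube is present, so the union is just that shape — 1 connected region; the cube at (12, 5.5) does not reach this height (z outside [9.5, 16.5]); Combining (union): only that combined region is present, so the union is just that shape — 1 connected region. The result has 1 disconnected region.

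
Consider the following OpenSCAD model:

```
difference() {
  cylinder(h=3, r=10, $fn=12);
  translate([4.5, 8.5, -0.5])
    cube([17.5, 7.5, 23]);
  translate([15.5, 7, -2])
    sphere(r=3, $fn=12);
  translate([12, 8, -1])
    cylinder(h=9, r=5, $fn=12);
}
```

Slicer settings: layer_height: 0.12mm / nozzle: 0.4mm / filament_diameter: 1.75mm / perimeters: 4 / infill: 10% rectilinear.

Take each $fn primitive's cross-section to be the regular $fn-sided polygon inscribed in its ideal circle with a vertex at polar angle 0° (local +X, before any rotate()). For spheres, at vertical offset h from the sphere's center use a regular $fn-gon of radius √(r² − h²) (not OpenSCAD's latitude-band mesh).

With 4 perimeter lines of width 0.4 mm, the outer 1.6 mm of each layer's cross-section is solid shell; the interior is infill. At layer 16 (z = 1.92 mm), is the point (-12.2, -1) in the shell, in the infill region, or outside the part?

outside

At z = 1.92 mm: the cylinder: section is a regular 12-gon, circumradius r=10; the cube at (4.5, 8.5) (footprint 17.5×7.5) is included at this height; the sphere at (15.5, 7) is absent (|z−center|=3.920 > r=3); the cylinder at (12, 8): section is a regular 12-gon, circumradius r=5; Subtracting the remaining from the first: starting from the r=10 cylinder, the 17.5×7.5 cube at (4.5, 8.5) partially overlaps it — only the 0.13 mm² overlap (of its 131.25 mm²) is removed, clipping the outline; the r=5 cylinder at (12, 8) partially overlaps it — only the 0.57 mm² overlap (of its 75.00 mm²) is removed, clipping the outline — 1 connected region. Overall, the cross-section is a single solid region. The nearest boundary edge runs (-8.66, -5.00)→(-10.00, 0.00); distance from the point to it = 2.38 mm. The point is not inside any of the regions above, so it lies outside the cross-section (2.38 mm from the nearest boundary).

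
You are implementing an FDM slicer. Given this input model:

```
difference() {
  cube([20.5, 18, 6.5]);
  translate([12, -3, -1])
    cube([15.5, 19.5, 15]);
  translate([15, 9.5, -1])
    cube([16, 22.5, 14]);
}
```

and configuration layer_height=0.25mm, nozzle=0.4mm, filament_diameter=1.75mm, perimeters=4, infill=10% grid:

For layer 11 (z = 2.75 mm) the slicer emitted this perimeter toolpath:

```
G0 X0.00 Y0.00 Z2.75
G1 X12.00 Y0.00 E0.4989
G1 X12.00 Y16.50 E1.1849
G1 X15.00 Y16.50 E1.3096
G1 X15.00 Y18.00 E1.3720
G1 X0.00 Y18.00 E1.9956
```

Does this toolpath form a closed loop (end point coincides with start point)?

Start point (G0): (0.00, 0.00). End point (last G1): the path does not return to the start — open.

no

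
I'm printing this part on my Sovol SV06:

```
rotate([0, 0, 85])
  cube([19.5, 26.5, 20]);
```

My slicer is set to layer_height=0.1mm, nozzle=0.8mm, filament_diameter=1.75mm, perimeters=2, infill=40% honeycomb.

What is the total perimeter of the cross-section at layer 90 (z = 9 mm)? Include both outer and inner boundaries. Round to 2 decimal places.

At z = 9 mm: the cube (footprint 19.5×26.5) is included at this height (perimeter 92.00 mm); (whole slice rotated 85° about Z — lengths, areas and connectivity unchanged). Overall, the cross-section is a single solid region. Total boundary length (outer) = 92.00 mm.

92.00 mm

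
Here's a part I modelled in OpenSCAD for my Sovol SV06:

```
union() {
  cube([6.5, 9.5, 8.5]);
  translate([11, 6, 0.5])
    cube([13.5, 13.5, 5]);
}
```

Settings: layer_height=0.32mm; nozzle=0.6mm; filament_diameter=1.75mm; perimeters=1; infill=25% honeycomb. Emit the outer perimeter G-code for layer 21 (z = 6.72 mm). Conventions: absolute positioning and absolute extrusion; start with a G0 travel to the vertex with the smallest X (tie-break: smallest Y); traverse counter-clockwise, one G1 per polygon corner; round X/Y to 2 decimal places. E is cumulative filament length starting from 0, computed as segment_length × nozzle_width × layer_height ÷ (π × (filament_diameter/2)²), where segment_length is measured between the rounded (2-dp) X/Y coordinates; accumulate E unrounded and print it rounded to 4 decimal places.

At z = 6.72 mm: the cube (footprint 6.5×9.5) is included at this height; the cube at (11, 6) does not reach this height (z outside [0.5, 5.5]); Taking the union: only the 6.5×9.5 cube is present, so the union is just that shape — 1 connected region. The outline is a single polygon with 4 vertices. Extrusion per mm of travel: 0.6 × 0.32 / (π × 0.875²) = 0.079824. Accumulating E over each segment gives final E = 2.5544.

G0 X0.00 Y0.00 Z6.72
G1 X6.50 Y0.00 E0.5189
G1 X6.50 Y9.50 E1.2772
G1 X0.00 Y9.50 E1.7960
G1 X0.00 Y0.00 E2.5544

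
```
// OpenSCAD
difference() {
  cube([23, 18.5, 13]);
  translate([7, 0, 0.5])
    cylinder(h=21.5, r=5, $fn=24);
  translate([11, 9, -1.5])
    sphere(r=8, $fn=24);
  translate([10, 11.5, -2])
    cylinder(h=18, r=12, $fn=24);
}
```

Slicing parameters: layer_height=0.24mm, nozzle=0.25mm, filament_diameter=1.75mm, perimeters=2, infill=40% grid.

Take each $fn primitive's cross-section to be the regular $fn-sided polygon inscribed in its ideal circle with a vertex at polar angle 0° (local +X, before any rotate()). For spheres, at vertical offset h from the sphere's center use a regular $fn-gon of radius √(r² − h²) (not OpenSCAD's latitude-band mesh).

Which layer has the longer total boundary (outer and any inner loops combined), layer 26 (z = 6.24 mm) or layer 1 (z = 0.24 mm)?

layer 1 (z = 0.24 mm)

Layer 26 (z = 6.24): the cube is present — its section is the full 23×18.5 rectangle (perimeter 83.00 mm); the r=5 cylinder at (7, 0) gives a regular 24-gon of circumradius 5 (constant along its height) (perimeter = 2·24·5.000·sin(180°/24) = 31.33 mm); the sphere at (11, 9): section is a regular 24-gon, circumradius = √(r²−h²) = √(8²−7.74²) = 2.023 (perimeter = 2·24·2.023·sin(180°/24) = 12.67 mm); the r=12 cylinder at (10, 11.5) contributes a regular 24-gon of circumradius 12 (perimeter = 2·24·12.000·sin(180°/24) = 75.18 mm); Subtracting the remaining from the first: starting from the 23×18.5 cube, the r=5 cylinder at (7, 0) partially overlaps it — only the 38.82 mm² overlap (of its 77.65 mm²) is removed, clipping the outline; the r=8 sphere at (11, 9) lies wholly inside it (removes its full 12.71 mm² and its 12.67 mm outline becomes a hole wall); the r=12 cylinder at (10, 11.5) partially overlaps it — only the 314.72 mm² overlap (of its 447.24 mm²) is removed, clipping the outline — boundary = 69.07 mm. So its perimeter = 69.07 mm. Layer 1 (z = 0.24): the 23×18.5 cube contributes its full rectangle (perimeter 83.00 mm); the cylinder at (7, 0) is not intersected at this z (z outside [0.5, 22]); the sphere at (11, 9): section is a regular 24-gon, circumradius = √(r²−h²) = √(8²−1.74²) = 7.808 (perimeter = 2·24·7.808·sin(180°/24) = 48.92 mm); the r=12 cylinder at (10, 11.5) gives a regular 24-gon of circumradius 12 (constant along its height) (perimeter = 2·24·12.000·sin(180°/24) = 75.18 mm); Taking the first minus the rest: starting from the 23×18.5 cube, the r=8 sphere at (11, 9) lies wholly inside it (removes its full 189.37 mm² and its 48.92 mm outline becomes a hole wall); the r=12 cylinder at (10, 11.5) partially overlaps it — only the 172.21 mm² overlap (of its 447.24 mm²) is removed, clipping the outline — boundary = 76.16 mm. So its perimeter = 76.16 mm. Layer 1 is larger (76.16 vs 69.07 mm).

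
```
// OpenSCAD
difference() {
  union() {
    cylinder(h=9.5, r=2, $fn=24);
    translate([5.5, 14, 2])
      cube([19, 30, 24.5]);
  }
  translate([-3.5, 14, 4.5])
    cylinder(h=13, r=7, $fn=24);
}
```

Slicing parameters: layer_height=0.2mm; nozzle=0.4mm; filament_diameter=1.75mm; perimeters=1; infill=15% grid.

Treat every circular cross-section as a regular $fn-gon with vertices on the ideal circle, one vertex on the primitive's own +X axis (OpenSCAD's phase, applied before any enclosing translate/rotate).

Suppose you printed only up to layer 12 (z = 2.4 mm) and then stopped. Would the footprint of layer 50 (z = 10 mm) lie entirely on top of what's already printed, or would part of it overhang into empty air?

entirely on top

Compare the two slices. At z = 2.4: the r=2 cylinder gives a regular 24-gon of circumradius 2 (constant along its height) (area = (24/2)·2.000²·sin(360°/24) = 12.42 mm²); the cube at (5.5, 14) is present — its section is the full 19×30 rectangle (area 570.00 mm²); Combining (union): the 2 present regions are separate (no shared area or edge), so areas and boundary lengths simply add and each stays a separate island — area = 582.42 mm²; the cylinder at (-3.5, 14) does not reach this height (z outside [4.5, 17.5]); Taking the first minus the rest: none of the subtracted shapes is present at this height, so the result so far is unchanged — area = 582.42 mm². At z = 10: the cylinder is absent (z outside [0, 9.5]); the cube at (5.5, 14) is present — its section is the full 19×30 rectangle (area 570.00 mm²); Taking the union: only the 19×30 cube at (5.5, 14) is present, so the union is just that shape — area = 570.00 mm²; the r=7 cylinder at (-3.5, 14) gives a regular 24-gon of circumradius 7 (constant along its height) (area = (24/2)·7.000²·sin(360°/24) = 152.19 mm²); After the difference (first − rest): starting from the result so far (570.00 mm²), the r=7 cylinder at (-3.5, 14) misses the remaining region (no effect) — area = 570.00 mm². Checking containment: the cross-section at z = 10 is a subset of the cross-section at z = 2.4.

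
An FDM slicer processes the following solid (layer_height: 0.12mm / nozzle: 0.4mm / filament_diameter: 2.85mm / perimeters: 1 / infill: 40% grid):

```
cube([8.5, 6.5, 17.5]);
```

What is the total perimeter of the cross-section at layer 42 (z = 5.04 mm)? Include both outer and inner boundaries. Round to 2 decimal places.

30.00 mm

At z = 5.04 mm: the cube (footprint 8.5×6.5) is included at this height (perimeter 30.00 mm). Overall, the cross-section is a single solid region. Total boundary length (outer) = 30.00 mm.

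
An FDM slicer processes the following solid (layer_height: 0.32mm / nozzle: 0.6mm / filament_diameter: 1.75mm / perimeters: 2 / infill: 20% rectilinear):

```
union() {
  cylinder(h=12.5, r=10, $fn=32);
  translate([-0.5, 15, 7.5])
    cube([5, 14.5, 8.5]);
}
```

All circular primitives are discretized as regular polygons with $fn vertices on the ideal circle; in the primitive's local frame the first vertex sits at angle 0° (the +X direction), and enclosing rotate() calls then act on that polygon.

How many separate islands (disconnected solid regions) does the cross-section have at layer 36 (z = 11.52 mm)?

2

At z = 11.52 mm: the r=10 cylinder gives a regular 32-gon of circumradius 10 (constant along its height); the cube at (-0.5, 15) (footprint 5×14.5) is included at this height; Taking the union: the 2 present regions are separate (no shared area or edge), so areas and boundary lengths simply add and each stays a separate island — 2 connected regions. Overall, the cross-section has 2 separate islands. Island count = 2.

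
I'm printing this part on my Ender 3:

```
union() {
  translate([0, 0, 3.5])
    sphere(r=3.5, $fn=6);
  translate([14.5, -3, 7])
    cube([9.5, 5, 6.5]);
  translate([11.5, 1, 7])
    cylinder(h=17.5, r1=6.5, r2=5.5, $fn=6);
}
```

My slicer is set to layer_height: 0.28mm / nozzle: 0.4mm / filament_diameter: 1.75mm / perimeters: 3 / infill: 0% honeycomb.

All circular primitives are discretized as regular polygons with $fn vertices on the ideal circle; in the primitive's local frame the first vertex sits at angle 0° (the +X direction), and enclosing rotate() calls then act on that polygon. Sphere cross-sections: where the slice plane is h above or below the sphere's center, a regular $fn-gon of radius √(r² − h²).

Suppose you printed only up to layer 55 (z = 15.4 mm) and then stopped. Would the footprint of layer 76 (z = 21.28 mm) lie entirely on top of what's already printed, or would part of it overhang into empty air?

entirely on top

Compare the two slices. At z = 15.4: the sphere does not reach this height (|z−center|=11.900 > r=3.5); the cube at (14.5, -3) is absent (z outside [7, 13.5]); the cone at (11.5, 1) contributes a regular 6-gon of circumradius 6.020 (interpolated between r1=6.5 and r2=5.5 at t=0.480) (area = (6/2)·6.020²·sin(360°/6) = 94.16 mm²); Combining (union): only the cone at (11.5, 1) is present, so the union is just that shape — area = 94.16 mm². At z = 21.28: the sphere does not reach this height (|z−center|=17.780 > r=3.5); the cube at (14.5, -3) is absent (z outside [7, 13.5]); the cone at (11.5, 1) (r1=6.5→r2=5.5) has section circumradius 5.684 here — a regular 6-gon (area = (6/2)·5.684²·sin(360°/6) = 83.94 mm²); Taking the union: only the cone at (11.5, 1) is present, so the union is just that shape — area = 83.94 mm². Checking containment: the cross-section at z = 21.28 is a subset of the cross-section at z = 15.4.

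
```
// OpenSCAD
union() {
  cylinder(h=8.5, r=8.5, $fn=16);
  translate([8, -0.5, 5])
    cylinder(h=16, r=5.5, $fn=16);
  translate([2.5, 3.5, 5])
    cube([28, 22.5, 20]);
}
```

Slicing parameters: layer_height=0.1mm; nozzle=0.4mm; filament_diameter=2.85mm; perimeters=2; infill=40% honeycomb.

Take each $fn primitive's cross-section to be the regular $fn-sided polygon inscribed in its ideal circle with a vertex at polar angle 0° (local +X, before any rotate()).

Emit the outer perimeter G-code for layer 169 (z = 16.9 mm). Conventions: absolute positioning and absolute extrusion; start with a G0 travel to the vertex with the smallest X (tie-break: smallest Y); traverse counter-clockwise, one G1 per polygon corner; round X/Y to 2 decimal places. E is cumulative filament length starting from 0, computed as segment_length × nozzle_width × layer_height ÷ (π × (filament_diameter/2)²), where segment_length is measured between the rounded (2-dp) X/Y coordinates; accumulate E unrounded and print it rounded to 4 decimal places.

G0 X2.50 Y-0.50 Z16.90
G1 X2.92 Y-2.60 E0.0134
G1 X4.11 Y-4.39 E0.0269
G1 X5.90 Y-5.58 E0.0404
G1 X8.00 Y-6.00 E0.0538
G1 X10.10 Y-5.58 E0.0672
G1 X11.89 Y-4.39 E0.0807
G1 X13.08 Y-2.60 E0.0942
G1 X13.50 Y-0.50 E0.1076
G1 X13.08 Y1.60 E0.1211
G1 X11.89 Y3.39 E0.1345
G1 X11.72 Y3.50 E0.1358
G1 X30.50 Y3.50 E0.2536
G1 X30.50 Y26.00 E0.3946
G1 X2.50 Y26.00 E0.5702
G1 X2.50 Y3.50 E0.7113
G1 X4.28 Y3.50 E0.7224
G1 X4.11 Y3.39 E0.7237
G1 X2.92 Y1.60 E0.7372
G1 X2.50 Y-0.50 E0.7506

At z = 16.9 mm: the cylinder is absent (z outside [0, 8.5]); the r=5.5 cylinder at (8, -0.5) contributes a regular 16-gon of circumradius 5.5; the cube at (2.5, 3.5) is present — its section is the full 28×22.5 rectangle; Combining (union): the regions partially overlap (shared area 7.18 mm²), so overlapping operands fuse into one piece — 1 connected region. The outline is a single polygon with 19 vertices. Extrusion per mm of travel: 0.4 × 0.1 / (π × 1.425²) = 0.006270. Accumulating E over each segment gives final E = 0.7506.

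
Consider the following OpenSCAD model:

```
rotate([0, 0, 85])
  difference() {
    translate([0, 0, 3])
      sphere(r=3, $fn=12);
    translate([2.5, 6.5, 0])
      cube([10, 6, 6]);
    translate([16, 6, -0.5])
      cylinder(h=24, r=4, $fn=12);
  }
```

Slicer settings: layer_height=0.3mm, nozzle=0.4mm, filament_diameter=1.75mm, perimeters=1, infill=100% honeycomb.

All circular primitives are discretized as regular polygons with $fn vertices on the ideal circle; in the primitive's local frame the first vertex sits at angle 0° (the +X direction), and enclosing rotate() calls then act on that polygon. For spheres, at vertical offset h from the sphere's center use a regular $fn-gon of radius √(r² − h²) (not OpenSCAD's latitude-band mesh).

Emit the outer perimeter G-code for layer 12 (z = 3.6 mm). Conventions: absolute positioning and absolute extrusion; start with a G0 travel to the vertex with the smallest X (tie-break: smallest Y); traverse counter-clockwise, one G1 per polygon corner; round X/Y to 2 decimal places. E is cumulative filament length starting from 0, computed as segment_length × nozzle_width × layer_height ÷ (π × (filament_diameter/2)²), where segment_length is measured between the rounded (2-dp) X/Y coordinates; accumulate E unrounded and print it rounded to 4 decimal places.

At z = 3.6 mm: the sphere: section is a regular 12-gon, circumradius = √(r²−h²) = √(3²−0.6²) = 2.939; the cube at (2.5, 6.5) (footprint 10×6) is included at this height; the cylinder at (16, 6): section is a regular 12-gon, circumradius r=4; Taking the first minus the rest: starting from the r=3 sphere, the 10×6 cube at (2.5, 6.5) misses the remaining region (no effect); the r=4 cylinder at (16, 6) misses the remaining region (no effect) — 1 connected region; (rotated 85° about Z; rotation is an isometry so areas/perimeters/island counts are preserved). The outline is a single polygon with 12 vertices. Extrusion per mm of travel: 0.4 × 0.3 / (π × 0.875²) = 0.049890. Accumulating E over each segment gives final E = 0.9111.

G0 X-2.93 Y0.26 Z3.60
G1 X-2.66 Y-1.24 E0.0760
G1 X-1.69 Y-2.41 E0.1519
G1 X-0.26 Y-2.93 E0.2278
G1 X1.24 Y-2.66 E0.3038
G1 X2.41 Y-1.69 E0.3796
G1 X2.93 Y-0.26 E0.4555
G1 X2.66 Y1.24 E0.5316
G1 X1.69 Y2.41 E0.6074
G1 X0.26 Y2.93 E0.6833
G1 X-1.24 Y2.66 E0.7594
G1 X-2.41 Y1.69 E0.8352
G1 X-2.93 Y0.26 E0.9111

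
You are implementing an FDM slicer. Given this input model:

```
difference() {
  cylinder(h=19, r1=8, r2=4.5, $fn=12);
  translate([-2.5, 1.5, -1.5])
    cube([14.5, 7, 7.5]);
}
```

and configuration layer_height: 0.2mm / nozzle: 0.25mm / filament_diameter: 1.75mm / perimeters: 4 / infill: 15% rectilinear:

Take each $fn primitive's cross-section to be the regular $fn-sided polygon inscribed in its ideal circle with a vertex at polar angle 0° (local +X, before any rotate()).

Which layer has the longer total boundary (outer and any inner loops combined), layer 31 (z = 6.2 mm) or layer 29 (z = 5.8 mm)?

Layer 31 (z = 6.2): the cone contributes a regular 12-gon of circumradius 6.858 (interpolated between r1=8 and r2=4.5 at t=0.326) (perimeter = 2·12·6.858·sin(180°/12) = 42.60 mm); the cube at (-2.5, 1.5) is not intersected at this z (z outside [-1.5, 6]); Taking the first minus the rest: none of the subtracted shapes is present at this height, so the cone is unchanged — boundary = 42.60 mm. So its perimeter = 42.60 mm. Layer 29 (z = 5.8): the cone (r1=8→r2=4.5) has section circumradius 6.932 here — a regular 12-gon (perimeter = 2·12·6.932·sin(180°/12) = 43.06 mm); the 14.5×7 cube at (-2.5, 1.5) contributes its full rectangle (perimeter 43.00 mm); Taking the first minus the rest: starting from the cone, the 14.5×7 cube at (-2.5, 1.5) partially overlaps it — only the 38.68 mm² overlap (of its 101.50 mm²) is removed, clipping the outline — boundary = 45.05 mm. So its perimeter = 45.05 mm. Layer 29 is larger (45.05 vs 42.60 mm).

layer 29 (z = 5.8 mm)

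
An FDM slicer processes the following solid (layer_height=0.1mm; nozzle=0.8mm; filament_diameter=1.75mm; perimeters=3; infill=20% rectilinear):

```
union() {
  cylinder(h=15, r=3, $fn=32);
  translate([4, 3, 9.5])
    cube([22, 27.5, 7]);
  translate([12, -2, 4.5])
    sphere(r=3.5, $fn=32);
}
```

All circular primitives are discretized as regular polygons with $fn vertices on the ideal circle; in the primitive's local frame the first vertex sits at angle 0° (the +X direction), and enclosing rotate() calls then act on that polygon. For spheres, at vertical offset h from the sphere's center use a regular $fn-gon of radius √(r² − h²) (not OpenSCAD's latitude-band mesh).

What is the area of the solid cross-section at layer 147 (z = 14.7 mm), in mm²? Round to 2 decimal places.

633.09 mm²

At z = 14.7 mm: the r=3 cylinder contributes a regular 32-gon of circumradius 3 (area = (32/2)·3.000²·sin(360°/32) = 28.09 mm²); the 22×27.5 cube at (4, 3) contributes its full rectangle (area 605.00 mm²); the sphere at (12, -2) does not reach this height (|z−center|=10.200 > r=3.5); Merging all regions: the 2 present regions are separate (no shared area or edge), so areas and boundary lengths simply add and each stays a separate island — area = 633.09 mm². Overall, the cross-section has 2 separate islands. Net area = 633.09 mm².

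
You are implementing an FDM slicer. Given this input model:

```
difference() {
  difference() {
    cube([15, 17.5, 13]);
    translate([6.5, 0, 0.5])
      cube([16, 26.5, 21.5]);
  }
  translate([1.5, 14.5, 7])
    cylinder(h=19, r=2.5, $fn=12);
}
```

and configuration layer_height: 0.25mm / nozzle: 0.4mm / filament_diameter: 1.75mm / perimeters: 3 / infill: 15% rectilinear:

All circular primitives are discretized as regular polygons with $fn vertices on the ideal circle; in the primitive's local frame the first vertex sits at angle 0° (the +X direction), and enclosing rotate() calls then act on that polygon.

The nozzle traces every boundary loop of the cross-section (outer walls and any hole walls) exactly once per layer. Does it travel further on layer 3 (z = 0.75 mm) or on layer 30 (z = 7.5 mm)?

layer 30 (z = 7.5 mm)

Layer 3 (z = 0.75): the cube is present — its section is the full 15×17.5 rectangle (perimeter 65.00 mm); the cube at (6.5, 0) (footprint 16×26.5) is included at this height (perimeter 85.00 mm); Subtracting the remaining from the first: starting from the 15×17.5 cube, the 16×26.5 cube at (6.5, 0) partially overlaps it — only the 148.75 mm² overlap (of its 424.00 mm²) is removed, clipping the outline — boundary = 48.00 mm; the cylinder at (1.5, 14.5) does not reach this height (z outside [7, 26]); Taking the first minus the rest: none of the subtracted shapes is present at this height, so that combined region is unchanged — boundary = 48.00 mm. So its perimeter = 48.00 mm. Layer 30 (z = 7.5): the 15×17.5 cube contributes its full rectangle (perimeter 65.00 mm); the cube at (6.5, 0) is present — its section is the full 16×26.5 rectangle (perimeter 85.00 mm); After the difference (first − rest): starting from the 15×17.5 cube, the 16×26.5 cube at (6.5, 0) partially overlaps it — only the 148.75 mm² overlap (of its 424.00 mm²) is removed, clipping the outline — boundary = 48.00 mm; the cylinder at (1.5, 14.5): section is a regular 12-gon, circumradius r=2.5 (perimeter = 2·12·2.500·sin(180°/12) = 15.53 mm); Taking the first minus the rest: starting from the result so far, the r=2.5 cylinder at (1.5, 14.5) partially overlaps it — only the 16.23 mm² overlap (of its 18.75 mm²) is removed, clipping the outline — boundary = 55.23 mm. So its perimeter = 55.23 mm. Layer 30 is larger (55.23 vs 48.00 mm).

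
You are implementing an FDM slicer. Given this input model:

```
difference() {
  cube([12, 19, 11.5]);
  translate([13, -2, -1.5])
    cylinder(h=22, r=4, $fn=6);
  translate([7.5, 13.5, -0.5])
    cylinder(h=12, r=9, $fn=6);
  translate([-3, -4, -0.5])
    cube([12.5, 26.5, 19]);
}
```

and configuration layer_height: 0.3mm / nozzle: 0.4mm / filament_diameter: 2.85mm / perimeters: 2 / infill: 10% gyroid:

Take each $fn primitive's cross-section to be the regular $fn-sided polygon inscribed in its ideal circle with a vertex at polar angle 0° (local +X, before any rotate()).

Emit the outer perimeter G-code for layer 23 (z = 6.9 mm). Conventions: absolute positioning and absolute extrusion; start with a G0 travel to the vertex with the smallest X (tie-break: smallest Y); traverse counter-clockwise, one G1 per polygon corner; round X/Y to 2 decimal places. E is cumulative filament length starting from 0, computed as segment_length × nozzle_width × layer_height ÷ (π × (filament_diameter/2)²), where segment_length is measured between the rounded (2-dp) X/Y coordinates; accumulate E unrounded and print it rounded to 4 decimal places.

At z = 6.9 mm: the 12×19 cube contributes its full rectangle; the cylinder at (13, -2): section is a regular 6-gon, circumradius r=4; the cylinder at (7.5, 13.5): section is a regular 6-gon, circumradius r=9; the 12.5×26.5 cube at (-3, -4) contributes its full rectangle; After the difference (first − rest): starting from the 12×19 cube, the r=4 cylinder at (13, -2) partially overlaps it — only the 2.08 mm² overlap (of its 41.57 mm²) is removed, clipping the outline; the r=9 cylinder at (7.5, 13.5) partially overlaps it — only the 149.31 mm² overlap (of its 210.44 mm²) is removed, clipping the outline; the 12.5×26.5 cube at (-3, -4) partially overlaps it — only the 64.43 mm² overlap (of its 331.25 mm²) is removed, clipping the outline — 1 connected region. The outline is a single polygon with 6 vertices. Extrusion per mm of travel: 0.4 × 0.3 / (π × 1.425²) = 0.018811. Accumulating E over each segment gives final E = 0.2972.

G0 X9.50 Y0.00 Z6.90
G1 X10.15 Y0.00 E0.0122
G1 X11.00 Y1.46 E0.0440
G1 X12.00 Y1.46 E0.0628
G1 X12.00 Y5.71 E0.1428
G1 X9.50 Y5.71 E0.1898
G1 X9.50 Y0.00 E0.2972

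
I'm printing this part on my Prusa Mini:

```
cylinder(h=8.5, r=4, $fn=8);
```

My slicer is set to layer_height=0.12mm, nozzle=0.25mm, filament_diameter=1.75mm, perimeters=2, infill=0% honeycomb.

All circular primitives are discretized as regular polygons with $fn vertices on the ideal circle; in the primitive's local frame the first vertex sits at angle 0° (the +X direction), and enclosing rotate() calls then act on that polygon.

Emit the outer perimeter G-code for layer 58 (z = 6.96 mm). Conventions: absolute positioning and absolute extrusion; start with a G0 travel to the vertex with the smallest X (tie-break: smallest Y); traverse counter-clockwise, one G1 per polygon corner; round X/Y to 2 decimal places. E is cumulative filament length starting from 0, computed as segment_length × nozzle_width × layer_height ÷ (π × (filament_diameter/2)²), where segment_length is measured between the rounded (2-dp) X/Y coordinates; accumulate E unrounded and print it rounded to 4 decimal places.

At z = 6.96 mm: the r=4 cylinder contributes a regular 8-gon of circumradius 4. The outline is a single polygon with 8 vertices. Extrusion per mm of travel: 0.25 × 0.12 / (π × 0.875²) = 0.012473. Accumulating E over each segment gives final E = 0.3056.

G0 X-4.00 Y0.00 Z6.96
G1 X-2.83 Y-2.83 E0.0382
G1 X0.00 Y-4.00 E0.0764
G1 X2.83 Y-2.83 E0.1146
G1 X4.00 Y0.00 E0.1528
G1 X2.83 Y2.83 E0.1910
G1 X0.00 Y4.00 E0.2292
G1 X-2.83 Y2.83 E0.2674
G1 X-4.00 Y0.00 E0.3056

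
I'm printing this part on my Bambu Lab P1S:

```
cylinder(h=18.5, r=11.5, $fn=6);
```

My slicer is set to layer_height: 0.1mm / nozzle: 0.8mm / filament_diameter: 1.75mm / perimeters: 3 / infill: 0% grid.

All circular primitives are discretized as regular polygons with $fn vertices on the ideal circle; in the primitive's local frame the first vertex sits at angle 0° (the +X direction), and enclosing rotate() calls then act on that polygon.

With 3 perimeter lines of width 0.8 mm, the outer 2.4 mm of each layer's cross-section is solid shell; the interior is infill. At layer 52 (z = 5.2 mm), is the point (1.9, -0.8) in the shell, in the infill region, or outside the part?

infill

At z = 5.2 mm: the r=11.5 cylinder gives a regular 6-gon of circumradius 11.5 (constant along its height). Overall, the cross-section is a single solid region. The nearest boundary edge runs (5.75, -9.96)→(11.50, 0.00); distance from the point to it = 7.91 mm. The point is inside the cross-section and 7.91 mm from the nearest boundary — more than the 2.4 mm shell width (3 × 0.8), so it's in the infill interior.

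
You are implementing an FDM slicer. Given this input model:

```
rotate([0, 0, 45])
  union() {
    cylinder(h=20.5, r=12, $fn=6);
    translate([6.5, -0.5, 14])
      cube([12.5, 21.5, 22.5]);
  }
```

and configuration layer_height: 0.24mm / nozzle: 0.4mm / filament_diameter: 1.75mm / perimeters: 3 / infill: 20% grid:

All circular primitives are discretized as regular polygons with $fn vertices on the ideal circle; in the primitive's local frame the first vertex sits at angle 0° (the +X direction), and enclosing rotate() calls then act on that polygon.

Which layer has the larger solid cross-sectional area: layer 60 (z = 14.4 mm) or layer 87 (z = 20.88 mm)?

Layer 60 (z = 14.4): the r=12 cylinder gives a regular 6-gon of circumradius 12 (constant along its height) (area = (6/2)·12.000²·sin(360°/6) = 374.12 mm²); the cube at (6.5, -0.5) (footprint 12.5×21.5) is included at this height (area 268.75 mm²); Merging all regions: the regions partially overlap — summed areas 642.87 mm² minus the doubly-counted overlap 28.88 mm² gives 614.00 mm² — area = 614.00 mm²; (whole slice rotated 45° about Z — lengths, areas and connectivity unchanged). So its area = 614.00 mm². Layer 87 (z = 20.88): the cylinder is absent (z outside [0, 20.5]); the cube at (6.5, -0.5) (footprint 12.5×21.5) is included at this height (area 268.75 mm²); Taking the union: only the 12.5×21.5 cube at (6.5, -0.5) is present, so the union is just that shape — area = 268.75 mm²; (whole slice rotated 45° about Z — lengths, areas and connectivity unchanged). So its area = 268.75 mm². Layer 60 is larger (614.00 vs 268.75 mm²).

layer 60 (z = 14.4 mm)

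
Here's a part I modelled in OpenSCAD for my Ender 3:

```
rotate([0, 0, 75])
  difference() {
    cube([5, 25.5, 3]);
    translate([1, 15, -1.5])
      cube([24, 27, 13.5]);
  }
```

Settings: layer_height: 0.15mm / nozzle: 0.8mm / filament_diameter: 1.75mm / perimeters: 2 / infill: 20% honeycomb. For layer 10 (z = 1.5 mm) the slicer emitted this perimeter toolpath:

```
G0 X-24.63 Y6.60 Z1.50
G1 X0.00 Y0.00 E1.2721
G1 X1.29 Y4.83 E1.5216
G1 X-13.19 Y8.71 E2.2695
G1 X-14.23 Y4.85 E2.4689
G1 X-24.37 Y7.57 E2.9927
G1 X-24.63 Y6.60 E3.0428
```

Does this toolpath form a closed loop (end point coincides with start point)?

Start point (G0): (-24.63, 6.60). End point (last G1): the path returns to the start — closed.

yes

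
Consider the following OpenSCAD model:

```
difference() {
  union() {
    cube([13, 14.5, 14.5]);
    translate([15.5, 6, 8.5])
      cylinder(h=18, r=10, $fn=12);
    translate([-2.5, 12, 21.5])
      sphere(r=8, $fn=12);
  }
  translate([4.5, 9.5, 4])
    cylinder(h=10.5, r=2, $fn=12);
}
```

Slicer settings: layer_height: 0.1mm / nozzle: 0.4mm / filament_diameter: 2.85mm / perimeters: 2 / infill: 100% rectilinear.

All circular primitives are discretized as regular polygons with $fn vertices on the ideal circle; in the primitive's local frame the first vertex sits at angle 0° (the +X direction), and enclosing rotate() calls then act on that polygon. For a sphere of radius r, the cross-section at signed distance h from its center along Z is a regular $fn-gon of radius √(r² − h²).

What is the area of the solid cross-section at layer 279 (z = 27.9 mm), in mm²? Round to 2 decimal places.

At z = 27.9 mm: the cube does not reach this height (z outside [0, 14.5]); the cylinder at (15.5, 6) is absent (z outside [8.5, 26.5]); the r=8 sphere at (-2.5, 12) slices to a regular 12-gon of circumradius 4.800 (√(r²−h²) with h=6.4 from center) (area = (12/2)·4.800²·sin(360°/12) = 69.12 mm²); Combining (union): only the r=8 sphere at (-2.5, 12) is present, so the union is just that shape — area = 69.12 mm²; the cylinder at (4.5, 9.5) is absent (z outside [4, 14.5]); Taking the first minus the rest: none of the subtracted shapes is present at this height, so that combined region is unchanged — area = 69.12 mm². Overall, the cross-section is a single solid region. Net area = 69.12 mm².

69.12 mm²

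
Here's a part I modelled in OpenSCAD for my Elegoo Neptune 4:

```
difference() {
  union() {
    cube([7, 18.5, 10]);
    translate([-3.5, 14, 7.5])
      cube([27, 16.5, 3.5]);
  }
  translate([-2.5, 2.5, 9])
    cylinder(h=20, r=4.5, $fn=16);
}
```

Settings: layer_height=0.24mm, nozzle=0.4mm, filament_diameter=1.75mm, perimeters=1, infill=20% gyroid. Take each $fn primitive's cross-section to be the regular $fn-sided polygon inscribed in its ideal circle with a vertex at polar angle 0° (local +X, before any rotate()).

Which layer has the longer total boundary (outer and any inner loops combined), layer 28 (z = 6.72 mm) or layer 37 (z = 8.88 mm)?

layer 37 (z = 8.88 mm)

Layer 28 (z = 6.72): the 7×18.5 cube contributes its full rectangle (perimeter 51.00 mm); the cube at (-3.5, 14) is absent (z outside [7.5, 11]); Combining (union): only the 7×18.5 cube is present, so the union is just that shape — boundary = 51.00 mm; the cylinder at (-2.5, 2.5) is not intersected at this z (z outside [9, 29]); Taking the first minus the rest: none of the subtracted shapes is present at this height, so the result so far is unchanged — boundary = 51.00 mm. So its perimeter = 51.00 mm. Layer 37 (z = 8.88): the 7×18.5 cube contributes its full rectangle (perimeter 51.00 mm); the cube at (-3.5, 14) (footprint 27×16.5) is included at this height (perimeter 87.00 mm); Combining (union): the regions partially overlap (shared area 31.50 mm²), so the edge portions inside another operand are dropped and the merged outline is re-measured after clipping — boundary = 115.00 mm; the cylinder at (-2.5, 2.5) does not reach this height (z outside [9, 29]); Subtracting the remaining from the first: none of the subtracted shapes is present at this height, so the result so far is unchanged — boundary = 115.00 mm. So its perimeter = 115.00 mm. Layer 37 is larger (115.00 vs 51.00 mm).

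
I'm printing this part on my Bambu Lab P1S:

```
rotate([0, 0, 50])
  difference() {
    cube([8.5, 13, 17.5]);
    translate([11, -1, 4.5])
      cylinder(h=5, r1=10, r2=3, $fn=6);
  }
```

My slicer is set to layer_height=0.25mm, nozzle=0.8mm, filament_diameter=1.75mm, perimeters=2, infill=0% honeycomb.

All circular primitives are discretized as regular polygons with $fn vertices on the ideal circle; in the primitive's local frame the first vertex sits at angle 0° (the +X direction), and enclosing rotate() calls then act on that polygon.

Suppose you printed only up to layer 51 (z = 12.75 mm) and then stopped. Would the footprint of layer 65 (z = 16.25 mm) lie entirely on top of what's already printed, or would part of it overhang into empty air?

Compare the two slices. At z = 12.75: the cube (footprint 8.5×13) is included at this height (area 110.50 mm²); the cone at (11, -1) does not reach this height (z outside [4.5, 9.5]); Taking the first minus the rest: none of the subtracted shapes is present at this height, so the 8.5×13 cube is unchanged — area = 110.50 mm²; (rotated 50° about Z; rotation is an isometry so areas/perimeters/island counts are preserved). At z = 16.25: the cube (footprint 8.5×13) is included at this height (area 110.50 mm²); the cone at (11, -1) does not reach this height (z outside [4.5, 9.5]); After the difference (first − rest): none of the subtracted shapes is present at this height, so the 8.5×13 cube is unchanged — area = 110.50 mm²; (rotated 50° about Z; rotation is an isometry so areas/perimeters/island counts are preserved). Checking containment: the cross-section at z = 16.25 is a subset of the cross-section at z = 12.75.

entirely on top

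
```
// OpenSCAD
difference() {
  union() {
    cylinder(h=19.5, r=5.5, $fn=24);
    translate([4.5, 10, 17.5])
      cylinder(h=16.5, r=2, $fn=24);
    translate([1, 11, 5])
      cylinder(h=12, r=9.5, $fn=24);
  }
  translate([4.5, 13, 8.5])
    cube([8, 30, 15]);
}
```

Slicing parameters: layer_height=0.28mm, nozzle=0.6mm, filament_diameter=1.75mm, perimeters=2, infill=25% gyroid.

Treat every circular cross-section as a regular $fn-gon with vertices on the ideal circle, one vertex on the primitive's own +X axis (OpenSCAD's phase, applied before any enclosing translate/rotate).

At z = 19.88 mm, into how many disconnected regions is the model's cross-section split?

1

At z = 19.88 mm: the cylinder is absent (z outside [0, 19.5]); the r=2 cylinder at (4.5, 10) gives a regular 24-gon of circumradius 2 (constant along its height); the cylinder at (1, 11) is absent (z outside [5, 17]); Taking the union: only the r=2 cylinder at (4.5, 10) is present, so the union is just that shape — 1 connected region; the cube at (4.5, 13) (footprint 8×30) is included at this height; Subtracting the remaining from the first: starting from the result so far, the 8×30 cube at (4.5, 13) misses the remaining region (no effect) — 1 connected region. The result has 1 disconnected region.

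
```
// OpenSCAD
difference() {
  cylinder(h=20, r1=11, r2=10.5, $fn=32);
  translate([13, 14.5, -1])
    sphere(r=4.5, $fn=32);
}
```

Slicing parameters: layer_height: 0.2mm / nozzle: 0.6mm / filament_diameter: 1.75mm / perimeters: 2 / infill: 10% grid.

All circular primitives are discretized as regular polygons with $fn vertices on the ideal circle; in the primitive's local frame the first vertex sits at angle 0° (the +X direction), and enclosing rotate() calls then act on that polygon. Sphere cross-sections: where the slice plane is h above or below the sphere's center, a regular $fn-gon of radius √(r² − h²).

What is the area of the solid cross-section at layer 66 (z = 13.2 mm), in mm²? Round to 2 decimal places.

355.37 mm²

At z = 13.2 mm: the cone (r1=11→r2=10.5) has section circumradius 10.670 here — a regular 32-gon (area = (32/2)·10.670²·sin(360°/32) = 355.37 mm²); the sphere at (13, 14.5) is absent (|z−center|=14.200 > r=4.5); Subtracting the remaining from the first: none of the subtracted shapes is present at this height, so the cone is unchanged — area = 355.37 mm². Overall, the cross-section is a single solid region. Net area = 355.37 mm².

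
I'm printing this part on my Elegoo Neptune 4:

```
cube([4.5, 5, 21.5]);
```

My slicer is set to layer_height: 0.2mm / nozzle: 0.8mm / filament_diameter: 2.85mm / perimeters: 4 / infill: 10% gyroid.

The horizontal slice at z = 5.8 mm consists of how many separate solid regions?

1

At z = 5.8 mm: the cube (footprint 4.5×5) is included at this height. The result has 1 disconnected region.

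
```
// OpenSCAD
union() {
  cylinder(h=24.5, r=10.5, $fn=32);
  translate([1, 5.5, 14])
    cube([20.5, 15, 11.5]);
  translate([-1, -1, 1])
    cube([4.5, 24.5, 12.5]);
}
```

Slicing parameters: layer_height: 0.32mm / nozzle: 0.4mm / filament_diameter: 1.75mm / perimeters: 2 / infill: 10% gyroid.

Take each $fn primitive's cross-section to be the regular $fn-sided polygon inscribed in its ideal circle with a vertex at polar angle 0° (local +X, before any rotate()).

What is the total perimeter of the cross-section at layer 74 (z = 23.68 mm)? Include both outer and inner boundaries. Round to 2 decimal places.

At z = 23.68 mm: the r=10.5 cylinder gives a regular 32-gon of circumradius 10.5 (constant along its height) (perimeter = 2·32·10.500·sin(180°/32) = 65.87 mm); the cube at (1, 5.5) (footprint 20.5×15) is included at this height (perimeter 71.00 mm); the cube at (-1, -1) is absent (z outside [1, 13.5]); Merging all regions: the regions partially overlap (shared area 26.30 mm²), so the edge portions inside another operand are dropped and the merged outline is re-measured after clipping — boundary = 114.39 mm. Overall, the cross-section is a single solid region. Total boundary length (outer) = 114.39 mm.

114.39 mm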